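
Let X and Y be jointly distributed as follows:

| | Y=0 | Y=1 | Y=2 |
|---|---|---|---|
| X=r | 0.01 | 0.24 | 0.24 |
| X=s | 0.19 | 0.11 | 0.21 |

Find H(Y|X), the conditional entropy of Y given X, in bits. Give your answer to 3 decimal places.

Chain rule: H(Y|X) = H(X,Y) − H(X).
Marginals: p(X) = (0.4900, 0.5100), p(Y) = (0.2000, 0.3500, 0.4500).
H(X,Y) = 2.3330 bits; H(X) = 0.9997 bits.
H(Y|X) = 2.3330 − 0.9997 = 1.333 bits.

1.333 bits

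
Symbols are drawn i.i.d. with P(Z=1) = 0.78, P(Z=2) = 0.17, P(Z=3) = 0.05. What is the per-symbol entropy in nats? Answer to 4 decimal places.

H(Z) = −Σ p·ln p.
  −(0.78)·ln(0.78) = 0.19380
  −(0.17)·ln(0.17) = 0.30123
  −(0.05)·ln(0.05) = 0.14979
Sum: 0.19380 + 0.30123 + 0.14979 = 0.6448 nats.

0.6448 nats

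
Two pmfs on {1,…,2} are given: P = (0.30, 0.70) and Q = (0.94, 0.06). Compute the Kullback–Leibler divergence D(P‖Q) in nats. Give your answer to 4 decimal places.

D(P‖Q) = Σ p·ln(p/q).
  0.30·ln(0.30/0.94) = -0.34263
  0.70·ln(0.70/0.06) = 1.71972
D(P‖Q) = 1.3771 nats.

1.3771 nats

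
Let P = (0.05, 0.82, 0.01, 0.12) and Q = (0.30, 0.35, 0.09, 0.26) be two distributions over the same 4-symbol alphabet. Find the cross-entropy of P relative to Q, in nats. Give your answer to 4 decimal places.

H(P,Q) = −Σ p·ln q.
  −0.05·ln(0.30) = 0.06020
  −0.82·ln(0.35) = 0.86085
  −0.01·ln(0.09) = 0.02408
  −0.12·ln(0.26) = 0.16165
H(P,Q) = 1.1068 nats.

1.1068 nats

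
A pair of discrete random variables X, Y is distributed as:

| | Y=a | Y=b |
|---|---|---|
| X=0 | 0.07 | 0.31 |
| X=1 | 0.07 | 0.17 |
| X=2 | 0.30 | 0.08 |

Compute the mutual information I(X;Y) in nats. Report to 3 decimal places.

Marginals: p(X) = (0.3800, 0.2400, 0.3800), p(Y) = (0.4400, 0.5600).
I(X;Y) = H(X) + H(Y) − H(X,Y).
H(X) = 1.0779, H(Y) = 0.6859, H(X,Y) = 1.5998.
I(X;Y) = 1.0779 + 0.6859 − 1.5998 = 0.164 nats.

0.164 nats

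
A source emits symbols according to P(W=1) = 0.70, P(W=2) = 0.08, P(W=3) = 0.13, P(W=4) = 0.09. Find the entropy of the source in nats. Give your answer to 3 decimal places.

H(W) = −Σ p·ln p.
  −(0.70)·ln(0.70) = 0.2497
  −(0.08)·ln(0.08) = 0.2021
  −(0.13)·ln(0.13) = 0.2652
  −(0.09)·ln(0.09) = 0.2167
Sum: 0.2497 + 0.2021 + 0.2652 + 0.2167 = 0.934 nats.

0.934 nats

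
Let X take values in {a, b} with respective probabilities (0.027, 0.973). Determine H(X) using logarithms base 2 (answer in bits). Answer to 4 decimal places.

H(X) = −Σ p·log₂ p.
  −(0.027)·log₂(0.027) = 0.14069
  −(0.973)·log₂(0.973) = 0.03842
Sum: 0.14069 + 0.03842 = 0.1791 bits.

0.1791 bits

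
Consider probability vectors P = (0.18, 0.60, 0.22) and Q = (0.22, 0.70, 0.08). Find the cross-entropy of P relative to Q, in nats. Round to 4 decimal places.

H(P,Q) = −Σ p·ln q.
  −0.18·ln(0.22) = 0.27254
  −0.60·ln(0.70) = 0.21400
  −0.22·ln(0.08) = 0.55566
H(P,Q) = 1.0422 nats.

1.0422 nats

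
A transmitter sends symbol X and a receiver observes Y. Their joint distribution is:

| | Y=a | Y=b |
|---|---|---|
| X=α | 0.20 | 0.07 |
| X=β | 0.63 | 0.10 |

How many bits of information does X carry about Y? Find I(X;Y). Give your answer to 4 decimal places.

0.0141 bits

Marginals: p(X) = (0.2700, 0.7300), p(Y) = (0.8300, 0.1700).
I(X;Y) = H(X) + H(Y) − H(X,Y).
H(X) = 0.8415, H(Y) = 0.6577, H(X,Y) = 1.4851.
I(X;Y) = 0.8415 + 0.6577 − 1.4851 = 0.0141 bits.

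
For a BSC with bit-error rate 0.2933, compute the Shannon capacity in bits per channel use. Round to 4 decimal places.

Binary symmetric channel: C = 1 − h₂(ε) where h₂ is the binary entropy function.
h₂(0.2933) = −0.2933·log₂0.2933 − 0.7067·log₂0.7067 = 0.8729.
C = 1 − 0.8729 = 0.1271 bits per channel use.

0.1271 bits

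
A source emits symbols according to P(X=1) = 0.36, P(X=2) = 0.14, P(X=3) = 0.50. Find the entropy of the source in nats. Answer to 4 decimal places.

H(X) = −Σ p·ln p.
  −(0.36)·ln(0.36) = 0.36779
  −(0.14)·ln(0.14) = 0.27526
  −(0.50)·ln(0.50) = 0.34657
Sum: 0.36779 + 0.27526 + 0.34657 = 0.9896 nats.

0.9896 nats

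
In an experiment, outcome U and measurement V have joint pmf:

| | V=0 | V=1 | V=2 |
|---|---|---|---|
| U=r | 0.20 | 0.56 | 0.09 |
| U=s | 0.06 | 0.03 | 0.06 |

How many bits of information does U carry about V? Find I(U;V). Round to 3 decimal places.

0.090 bits

Marginals: p(U) = (0.8500, 0.1500), p(V) = (0.2600, 0.5900, 0.1500).
I(U;V) = H(U) + H(V) − H(U,V).
H(U) = 0.6098, H(V) = 1.3649, H(U,V) = 1.8843.
I(U;V) = 0.6098 + 1.3649 − 1.8843 = 0.090 bits.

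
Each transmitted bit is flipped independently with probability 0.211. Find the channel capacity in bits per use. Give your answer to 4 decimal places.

0.2566 bits

Binary symmetric channel: C = 1 − h₂(ε) where h₂ is the binary entropy function.
h₂(0.211) = −0.211·log₂0.211 − 0.789·log₂0.789 = 0.7434.
C = 1 − 0.7434 = 0.2566 bits per channel use.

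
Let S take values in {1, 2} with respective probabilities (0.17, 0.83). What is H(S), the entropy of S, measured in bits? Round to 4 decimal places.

H(S) = −Σ p·log₂ p.
  −(0.17)·log₂(0.17) = 0.43459
  −(0.83)·log₂(0.83) = 0.22312
Sum: 0.43459 + 0.22312 = 0.6577 bits.

0.6577 bits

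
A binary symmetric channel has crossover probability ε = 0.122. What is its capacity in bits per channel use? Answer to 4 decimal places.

0.4649 bits

Binary symmetric channel: C = 1 − h₂(ε) where h₂ is the binary entropy function.
h₂(0.122) = −0.122·log₂0.122 − 0.878·log₂0.878 = 0.5351.
C = 1 − 0.5351 = 0.4649 bits per channel use.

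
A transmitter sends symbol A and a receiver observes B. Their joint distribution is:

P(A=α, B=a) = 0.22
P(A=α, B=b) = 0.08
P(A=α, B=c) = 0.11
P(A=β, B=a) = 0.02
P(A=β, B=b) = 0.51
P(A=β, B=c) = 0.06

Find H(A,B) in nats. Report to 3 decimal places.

1.368 nats

H(A,B) = −Σ p(x,y)·ln p(x,y) over all 6 cells.
  cell (α,a): −0.22·ln0.22 = 0.3331
  cell (α,b): −0.08·ln0.08 = 0.2021
  cell (α,c): −0.11·ln0.11 = 0.2428
  cell (β,a): −0.02·ln0.02 = 0.0782
  cell (β,b): −0.51·ln0.51 = 0.3434
  cell (β,c): −0.06·ln0.06 = 0.1688
Sum = 1.368 nats.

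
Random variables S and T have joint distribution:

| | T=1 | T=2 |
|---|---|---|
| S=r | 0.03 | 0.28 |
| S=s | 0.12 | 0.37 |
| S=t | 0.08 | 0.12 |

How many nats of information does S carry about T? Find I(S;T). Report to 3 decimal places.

Marginals: p(S) = (0.3100, 0.4900, 0.2000), p(T) = (0.2300, 0.7700).
I(S;T) = H(S) + H(T) − H(S,T).
H(S) = 1.0345, H(T) = 0.5393, H(S,T) = 1.5404.
I(S;T) = 1.0345 + 0.5393 − 1.5404 = 0.033 nats.

0.033 nats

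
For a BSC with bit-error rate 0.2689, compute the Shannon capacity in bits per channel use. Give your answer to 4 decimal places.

0.1601 bits

Binary symmetric channel: C = 1 − h₂(ε) where h₂ is the binary entropy function.
h₂(0.2689) = −0.2689·log₂0.2689 − 0.7311·log₂0.7311 = 0.8399.
C = 1 − 0.8399 = 0.1601 bits per channel use.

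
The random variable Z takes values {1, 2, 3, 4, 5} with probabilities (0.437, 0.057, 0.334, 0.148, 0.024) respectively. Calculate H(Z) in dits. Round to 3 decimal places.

H(Z) = −Σ p·log₁₀ p.
  −(0.437)·log₁₀(0.437) = 0.1571
  −(0.057)·log₁₀(0.057) = 0.0709
  −(0.334)·log₁₀(0.334) = 0.1591
  −(0.148)·log₁₀(0.148) = 0.1228
  −(0.024)·log₁₀(0.024) = 0.0389
Sum: 0.1571 + 0.0709 + 0.1591 + 0.1228 + 0.0389 = 0.549 dits.

0.549 dits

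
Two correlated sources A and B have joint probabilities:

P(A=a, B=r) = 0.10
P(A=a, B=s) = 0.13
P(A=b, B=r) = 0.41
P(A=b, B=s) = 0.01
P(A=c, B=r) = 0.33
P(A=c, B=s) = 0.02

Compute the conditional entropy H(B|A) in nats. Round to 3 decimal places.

Marginals: p(A) = (0.2300, 0.4200, 0.3500), p(B) = (0.8400, 0.1600).
H(B|A) = Σ p(A) · H(B|A=·).
  A=a: p=0.2300, H(B|A=a) = 0.6846
  A=b: p=0.4200, H(B|A=b) = 0.1125
  A=c: p=0.3500, H(B|A=c) = 0.2190
Weighted sum = 0.281 nats.

0.281 nats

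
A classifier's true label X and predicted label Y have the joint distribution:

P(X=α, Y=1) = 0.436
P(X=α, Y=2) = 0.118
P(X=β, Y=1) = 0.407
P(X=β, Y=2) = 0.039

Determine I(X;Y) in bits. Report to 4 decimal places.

0.0223 bits

Marginals: p(X) = (0.5540, 0.4460), p(Y) = (0.8430, 0.1570).
I(X;Y) = Σ p(x,y)·log₂[p(x,y)/(p(x)p(y))].
  (α,1): 0.436·log₂(0.9336) = -0.04323
  (α,2): 0.118·log₂(1.3567) = 0.05193
  (β,1): 0.407·log₂(1.0825) = 0.04655
  (β,2): 0.039·log₂(0.5570) = -0.03293
Sum = 0.0223 bits.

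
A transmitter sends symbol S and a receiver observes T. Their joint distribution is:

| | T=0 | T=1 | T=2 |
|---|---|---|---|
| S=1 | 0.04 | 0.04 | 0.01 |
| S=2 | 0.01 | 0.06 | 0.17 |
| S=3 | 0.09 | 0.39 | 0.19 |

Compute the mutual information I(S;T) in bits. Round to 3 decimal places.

Marginals: p(S) = (0.0900, 0.2400, 0.6700), p(T) = (0.1400, 0.4900, 0.3700).
I(S;T) = H(S) + H(T) − H(S,T).
H(S) = 1.1939, H(T) = 1.4321, H(S,T) = 2.4802.
I(S;T) = 1.1939 + 1.4321 − 2.4802 = 0.146 bits.

0.146 bits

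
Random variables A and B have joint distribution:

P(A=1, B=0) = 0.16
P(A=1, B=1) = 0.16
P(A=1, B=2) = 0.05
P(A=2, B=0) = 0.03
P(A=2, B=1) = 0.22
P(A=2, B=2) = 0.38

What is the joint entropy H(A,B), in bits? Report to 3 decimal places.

H(A,B) = −Σ p(x,y)·log₂ p(x,y) over all 6 cells.
  cell (1,0): −0.16·log₂0.16 = 0.4230
  cell (1,1): −0.16·log₂0.16 = 0.4230
  cell (1,2): −0.05·log₂0.05 = 0.2161
  cell (2,0): −0.03·log₂0.03 = 0.1518
  cell (2,1): −0.22·log₂0.22 = 0.4806
  cell (2,2): −0.38·log₂0.38 = 0.5305
Sum = 2.225 bits.

2.225 bits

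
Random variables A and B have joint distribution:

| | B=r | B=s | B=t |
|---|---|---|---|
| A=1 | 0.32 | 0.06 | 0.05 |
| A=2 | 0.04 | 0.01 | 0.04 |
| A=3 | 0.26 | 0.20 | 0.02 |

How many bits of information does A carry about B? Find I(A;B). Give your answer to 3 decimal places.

Marginals: p(A) = (0.4300, 0.0900, 0.4800), p(B) = (0.6200, 0.2700, 0.1100).
I(A;B) = Σ p(x,y)·log₂[p(x,y)/(p(x)p(y))].
  (1,r): 0.32·log₂(1.2003) = 0.0843
  (1,s): 0.06·log₂(0.5168) = -0.0571
  (1,t): 0.05·log₂(1.0571) = 0.0040
  (2,r): 0.04·log₂(0.7168) = -0.0192
  (2,s): 0.01·log₂(0.4115) = -0.0128
  (2,t): 0.04·log₂(4.0404) = 0.0806
  (3,r): 0.26·log₂(0.8737) = -0.0507
  (3,s): 0.20·log₂(1.5432) = 0.1252
  (3,t): 0.02·log₂(0.3788) = -0.0280
Sum = 0.126 bits.

0.126 bits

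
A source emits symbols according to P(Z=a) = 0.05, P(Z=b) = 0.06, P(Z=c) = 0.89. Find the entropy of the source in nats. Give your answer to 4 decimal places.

H(Z) = −Σ p·ln p.
  −(0.05)·ln(0.05) = 0.14979
  −(0.06)·ln(0.06) = 0.16880
  −(0.89)·ln(0.89) = 0.10372
Sum: 0.14979 + 0.16880 + 0.10372 = 0.4223 nats.

0.4223 nats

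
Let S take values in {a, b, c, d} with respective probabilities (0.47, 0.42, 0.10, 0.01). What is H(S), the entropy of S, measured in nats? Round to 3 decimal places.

0.996 nats

H(S) = −Σ p·ln p.
  −(0.47)·ln(0.47) = 0.3549
  −(0.42)·ln(0.42) = 0.3644
  −(0.10)·ln(0.10) = 0.2303
  −(0.01)·ln(0.01) = 0.0461
Sum: 0.3549 + 0.3644 + 0.2303 + 0.0461 = 0.996 nats.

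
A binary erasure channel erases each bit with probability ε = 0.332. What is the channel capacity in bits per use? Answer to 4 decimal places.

0.6680 bits

Binary erasure channel: capacity C = 1 − ε.
C = 1 − 0.332 = 0.6680 bits per channel use.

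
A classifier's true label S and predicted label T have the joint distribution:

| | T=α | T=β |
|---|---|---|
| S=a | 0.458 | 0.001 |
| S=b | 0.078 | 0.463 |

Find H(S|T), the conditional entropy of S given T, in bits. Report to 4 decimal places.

0.3311 bits

Marginals: p(S) = (0.4590, 0.5410), p(T) = (0.5360, 0.4640).
H(S|T) = Σ p(T) · H(S|T=·).
  T=α: p=0.5360, H(S|T=α) = 0.5985
  T=β: p=0.4640, H(S|T=β) = 0.0222
Weighted sum = 0.3311 bits.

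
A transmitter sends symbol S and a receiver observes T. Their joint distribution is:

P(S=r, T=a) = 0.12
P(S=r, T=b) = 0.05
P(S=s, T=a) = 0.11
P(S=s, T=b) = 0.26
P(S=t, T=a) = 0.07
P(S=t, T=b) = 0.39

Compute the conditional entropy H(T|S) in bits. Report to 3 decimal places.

0.756 bits

Chain rule: H(T|S) = H(S,T) − H(S).
Marginals: p(S) = (0.1700, 0.3700, 0.4600), p(T) = (0.3000, 0.7000).
H(S,T) = 2.2371 bits; H(S) = 1.4807 bits.
H(T|S) = 2.2371 − 1.4807 = 0.756 bits.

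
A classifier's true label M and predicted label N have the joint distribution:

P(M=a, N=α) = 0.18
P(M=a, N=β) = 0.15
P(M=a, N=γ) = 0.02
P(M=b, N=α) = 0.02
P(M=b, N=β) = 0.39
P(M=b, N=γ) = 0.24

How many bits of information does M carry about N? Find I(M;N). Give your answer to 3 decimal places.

0.278 bits

Marginals: p(M) = (0.3500, 0.6500), p(N) = (0.2000, 0.5400, 0.2600).
I(M;N) = H(M) + H(N) − H(M,N).
H(M) = 0.9341, H(N) = 1.4497, H(M,N) = 2.1055.
I(M;N) = 0.9341 + 1.4497 − 2.1055 = 0.278 bits.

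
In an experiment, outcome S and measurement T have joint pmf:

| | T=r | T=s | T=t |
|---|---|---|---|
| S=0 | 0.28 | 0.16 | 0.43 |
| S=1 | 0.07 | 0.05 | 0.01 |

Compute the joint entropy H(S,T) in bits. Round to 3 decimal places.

H(S,T) = −Σ p(x,y)·log₂ p(x,y) over all 6 cells.
  cell (0,r): −0.28·log₂0.28 = 0.5142
  cell (0,s): −0.16·log₂0.16 = 0.4230
  cell (0,t): −0.43·log₂0.43 = 0.5236
  cell (1,r): −0.07·log₂0.07 = 0.2686
  cell (1,s): −0.05·log₂0.05 = 0.2161
  cell (1,t): −0.01·log₂0.01 = 0.0664
Sum = 2.012 bits.

2.012 bits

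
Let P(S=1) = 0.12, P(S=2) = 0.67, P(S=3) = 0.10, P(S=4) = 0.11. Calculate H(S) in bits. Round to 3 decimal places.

H(S) = −Σ p·log₂ p.
  −(0.12)·log₂(0.12) = 0.3671
  −(0.67)·log₂(0.67) = 0.3871
  −(0.10)·log₂(0.10) = 0.3322
  −(0.11)·log₂(0.11) = 0.3503
Sum: 0.3671 + 0.3871 + 0.3322 + 0.3503 = 1.437 bits.

1.437 bits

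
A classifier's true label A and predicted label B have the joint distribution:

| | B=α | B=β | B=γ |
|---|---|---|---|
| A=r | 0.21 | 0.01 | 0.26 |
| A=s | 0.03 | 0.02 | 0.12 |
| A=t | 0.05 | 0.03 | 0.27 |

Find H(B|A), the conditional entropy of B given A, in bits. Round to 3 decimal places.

Chain rule: H(B|A) = H(A,B) − H(A).
Marginals: p(A) = (0.4800, 0.1700, 0.3500), p(B) = (0.2900, 0.0600, 0.6500).
H(A,B) = 2.5541 bits; H(A) = 1.4730 bits.
H(B|A) = 2.5541 − 1.4730 = 1.081 bits.

1.081 bits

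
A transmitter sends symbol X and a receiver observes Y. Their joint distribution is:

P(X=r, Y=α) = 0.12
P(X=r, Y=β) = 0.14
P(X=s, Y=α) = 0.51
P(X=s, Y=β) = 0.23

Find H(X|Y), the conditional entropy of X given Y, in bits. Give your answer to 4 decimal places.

Marginals: p(X) = (0.2600, 0.7400), p(Y) = (0.6300, 0.3700).
H(X|Y) = Σ p(Y) · H(X|Y=·).
  Y=α: p=0.6300, H(X|Y=α) = 0.7025
  Y=β: p=0.3700, H(X|Y=β) = 0.9569
Weighted sum = 0.7966 bits.

0.7966 bits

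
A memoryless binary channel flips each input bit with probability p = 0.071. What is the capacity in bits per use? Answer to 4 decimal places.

Binary symmetric channel: C = 1 − h₂(ε) where h₂ is the binary entropy function.
h₂(0.071) = −0.071·log₂0.071 − 0.929·log₂0.929 = 0.3696.
C = 1 − 0.3696 = 0.6304 bits per channel use.

0.6304 bits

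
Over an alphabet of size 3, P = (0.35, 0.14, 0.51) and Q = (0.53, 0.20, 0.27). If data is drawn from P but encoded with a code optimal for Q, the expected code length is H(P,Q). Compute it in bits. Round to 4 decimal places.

H(P,Q) = −Σ p·log₂ q.
  −0.35·log₂(0.53) = 0.32058
  −0.14·log₂(0.20) = 0.32507
  −0.51·log₂(0.27) = 0.96337
H(P,Q) = 1.6090 bits.

1.6090 bits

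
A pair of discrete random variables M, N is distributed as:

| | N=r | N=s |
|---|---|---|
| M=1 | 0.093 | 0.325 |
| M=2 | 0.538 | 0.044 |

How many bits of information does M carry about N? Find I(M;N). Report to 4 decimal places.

0.4053 bits

Marginals: p(M) = (0.4180, 0.5820), p(N) = (0.6310, 0.3690).
I(M;N) = Σ p(x,y)·log₂[p(x,y)/(p(x)p(y))].
  (1,r): 0.093·log₂(0.3526) = -0.13986
  (1,s): 0.325·log₂(2.1071) = 0.34945
  (2,r): 0.538·log₂(1.4650) = 0.29637
  (2,s): 0.044·log₂(0.2049) = -0.10063
Sum = 0.4053 bits.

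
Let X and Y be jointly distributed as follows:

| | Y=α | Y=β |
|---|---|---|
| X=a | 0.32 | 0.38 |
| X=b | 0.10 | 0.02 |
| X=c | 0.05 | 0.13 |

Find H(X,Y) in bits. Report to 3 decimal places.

2.100 bits

H(X,Y) = −Σ p(x,y)·log₂ p(x,y) over all 6 cells.
  cell (a,α): −0.32·log₂0.32 = 0.5260
  cell (a,β): −0.38·log₂0.38 = 0.5305
  cell (b,α): −0.10·log₂0.10 = 0.3322
  cell (b,β): −0.02·log₂0.02 = 0.1129
  cell (c,α): −0.05·log₂0.05 = 0.2161
  cell (c,β): −0.13·log₂0.13 = 0.3826
Sum = 2.100 bits.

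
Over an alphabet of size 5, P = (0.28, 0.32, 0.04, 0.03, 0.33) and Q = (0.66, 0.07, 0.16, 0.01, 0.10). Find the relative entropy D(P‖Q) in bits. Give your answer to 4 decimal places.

0.8912 bits

D(P‖Q) = Σ p·log₂(p/q).
  0.28·log₂(0.28/0.66) = -0.34637
  0.32·log₂(0.32/0.07) = 0.70165
  0.04·log₂(0.04/0.16) = -0.08000
  0.03·log₂(0.03/0.01) = 0.04755
  0.33·log₂(0.33/0.10) = 0.56841
D(P‖Q) = 0.8912 bits.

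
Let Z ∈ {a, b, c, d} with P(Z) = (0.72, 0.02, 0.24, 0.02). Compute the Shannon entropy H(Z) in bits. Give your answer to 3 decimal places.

1.061 bits

H(Z) = −Σ p·log₂ p.
  −(0.72)·log₂(0.72) = 0.3412
  −(0.02)·log₂(0.02) = 0.1129
  −(0.24)·log₂(0.24) = 0.4941
  −(0.02)·log₂(0.02) = 0.1129
Sum: 0.3412 + 0.1129 + 0.4941 + 0.1129 = 1.061 bits.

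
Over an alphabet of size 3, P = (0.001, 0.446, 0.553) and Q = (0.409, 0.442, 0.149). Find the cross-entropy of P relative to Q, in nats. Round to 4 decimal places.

H(P,Q) = −Σ p·ln q.
  −0.001·ln(0.409) = 0.00089
  −0.446·ln(0.442) = 0.36413
  −0.553·ln(0.149) = 1.05281
H(P,Q) = 1.4178 nats.

1.4178 nats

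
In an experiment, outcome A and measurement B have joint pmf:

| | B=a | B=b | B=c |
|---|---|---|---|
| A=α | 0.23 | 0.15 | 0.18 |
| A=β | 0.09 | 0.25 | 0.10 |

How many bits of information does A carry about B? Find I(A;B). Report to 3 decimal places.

Marginals: p(A) = (0.5600, 0.4400), p(B) = (0.3200, 0.4000, 0.2800).
I(A;B) = H(A) + H(B) − H(A,B).
H(A) = 0.9896, H(B) = 1.5690, H(A,B) = 2.4884.
I(A;B) = 0.9896 + 1.5690 − 2.4884 = 0.070 bits.

0.070 bits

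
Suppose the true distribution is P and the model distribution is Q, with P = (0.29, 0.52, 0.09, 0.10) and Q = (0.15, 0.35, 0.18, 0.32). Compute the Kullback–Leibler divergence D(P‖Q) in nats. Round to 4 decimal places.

0.2183 nats

D(P‖Q) = Σ p·ln(p/q).
  0.29·ln(0.29/0.15) = 0.19118
  0.52·ln(0.52/0.35) = 0.20587
  0.09·ln(0.09/0.18) = -0.06238
  0.10·ln(0.10/0.32) = -0.11632
D(P‖Q) = 0.2183 nats.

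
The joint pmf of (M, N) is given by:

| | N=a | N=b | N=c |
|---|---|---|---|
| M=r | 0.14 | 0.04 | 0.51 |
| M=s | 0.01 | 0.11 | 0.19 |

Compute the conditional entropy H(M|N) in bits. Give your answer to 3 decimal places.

0.769 bits

Chain rule: H(M|N) = H(M,N) − H(N).
Marginals: p(M) = (0.6900, 0.3100), p(N) = (0.1500, 0.1500, 0.7000).
H(M,N) = 1.9502 bits; H(N) = 1.1813 bits.
H(M|N) = 1.9502 − 1.1813 = 0.769 bits.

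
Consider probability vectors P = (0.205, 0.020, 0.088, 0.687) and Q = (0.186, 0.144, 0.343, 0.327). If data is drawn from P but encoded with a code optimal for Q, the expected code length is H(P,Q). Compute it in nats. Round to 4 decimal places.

1.2457 nats

H(P,Q) = −Σ p·ln q.
  −0.205·ln(0.186) = 0.34481
  −0.020·ln(0.144) = 0.03876
  −0.088·ln(0.343) = 0.09416
  −0.687·ln(0.327) = 0.76793
H(P,Q) = 1.2457 nats.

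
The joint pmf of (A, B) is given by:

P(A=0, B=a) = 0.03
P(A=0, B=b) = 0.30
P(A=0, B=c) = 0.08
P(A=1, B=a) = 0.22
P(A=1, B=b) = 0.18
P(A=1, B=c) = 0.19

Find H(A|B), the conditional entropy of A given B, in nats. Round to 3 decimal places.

Chain rule: H(A|B) = H(A,B) − H(B).
Marginals: p(A) = (0.4100, 0.5900), p(B) = (0.2500, 0.4800, 0.2700).
H(A,B) = 1.6258 nats; H(B) = 1.0524 nats.
H(A|B) = 1.6258 − 1.0524 = 0.573 nats.

0.573 nats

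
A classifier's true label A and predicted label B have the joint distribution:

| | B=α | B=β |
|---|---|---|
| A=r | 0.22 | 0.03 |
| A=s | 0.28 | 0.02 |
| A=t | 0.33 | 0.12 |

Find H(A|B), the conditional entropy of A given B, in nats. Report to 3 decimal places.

1.037 nats

Chain rule: H(A|B) = H(A,B) − H(B).
Marginals: p(A) = (0.2500, 0.3000, 0.4500), p(B) = (0.8300, 0.1700).
H(A,B) = 1.4933 nats; H(B) = 0.4559 nats.
H(A|B) = 1.4933 − 0.4559 = 1.037 nats.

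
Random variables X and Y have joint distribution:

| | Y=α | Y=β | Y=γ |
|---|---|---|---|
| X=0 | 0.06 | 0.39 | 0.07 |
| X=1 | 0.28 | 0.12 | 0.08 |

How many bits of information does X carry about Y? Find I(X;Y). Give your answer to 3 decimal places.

0.219 bits

Marginals: p(X) = (0.5200, 0.4800), p(Y) = (0.3400, 0.5100, 0.1500).
I(X;Y) = H(X) + H(Y) − H(X,Y).
H(X) = 0.9988, H(Y) = 1.4351, H(X,Y) = 2.2147.
I(X;Y) = 0.9988 + 1.4351 − 2.2147 = 0.219 bits.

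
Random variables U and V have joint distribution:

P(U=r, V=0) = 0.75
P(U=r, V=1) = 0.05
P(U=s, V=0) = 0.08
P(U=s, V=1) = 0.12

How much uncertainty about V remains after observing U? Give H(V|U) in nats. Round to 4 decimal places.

0.3216 nats

Marginals: p(U) = (0.8000, 0.2000), p(V) = (0.8300, 0.1700).
H(V|U) = Σ p(U) · H(V|U=·).
  U=r: p=0.8000, H(V|U=r) = 0.2338
  U=s: p=0.2000, H(V|U=s) = 0.6730
Weighted sum = 0.3216 nats.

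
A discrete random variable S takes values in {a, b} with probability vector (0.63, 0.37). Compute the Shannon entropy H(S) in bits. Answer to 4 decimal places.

0.9507 bits

H(S) = −Σ p·log₂ p.
  −(0.63)·log₂(0.63) = 0.41994
  −(0.37)·log₂(0.37) = 0.53073
Sum: 0.41994 + 0.53073 = 0.9507 bits.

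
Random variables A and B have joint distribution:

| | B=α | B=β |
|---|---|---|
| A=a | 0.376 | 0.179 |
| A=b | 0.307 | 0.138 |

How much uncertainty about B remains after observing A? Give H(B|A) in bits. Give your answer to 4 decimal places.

0.9010 bits

Marginals: p(A) = (0.5550, 0.4450), p(B) = (0.6830, 0.3170).
H(B|A) = Σ p(A) · H(B|A=·).
  A=a: p=0.5550, H(B|A=a) = 0.9071
  A=b: p=0.4450, H(B|A=b) = 0.8933
Weighted sum = 0.9010 bits.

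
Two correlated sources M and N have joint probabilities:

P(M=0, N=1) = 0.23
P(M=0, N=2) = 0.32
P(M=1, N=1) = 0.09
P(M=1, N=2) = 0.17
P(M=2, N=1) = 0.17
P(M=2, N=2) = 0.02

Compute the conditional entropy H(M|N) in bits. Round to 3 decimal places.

Marginals: p(M) = (0.5500, 0.2600, 0.1900), p(N) = (0.4900, 0.5100).
H(M|N) = Σ p(N) · H(M|N=·).
  N=1: p=0.4900, H(M|N=1) = 1.4911
  N=2: p=0.5100, H(M|N=2) = 1.1335
Weighted sum = 1.309 bits.

1.309 bits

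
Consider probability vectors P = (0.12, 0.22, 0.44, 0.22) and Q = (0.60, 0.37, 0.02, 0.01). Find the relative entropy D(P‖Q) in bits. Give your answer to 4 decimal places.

2.4996 bits

D(P‖Q) = Σ p·log₂(p/q).
  0.12·log₂(0.12/0.60) = -0.27863
  0.22·log₂(0.22/0.37) = -0.16500
  0.44·log₂(0.44/0.02) = 1.96215
  0.22·log₂(0.22/0.01) = 0.98107
D(P‖Q) = 2.4996 bits.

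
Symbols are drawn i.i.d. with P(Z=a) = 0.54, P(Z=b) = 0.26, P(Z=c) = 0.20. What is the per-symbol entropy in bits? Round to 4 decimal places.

H(Z) = −Σ p·log₂ p.
  −(0.54)·log₂(0.54) = 0.48004
  −(0.26)·log₂(0.26) = 0.50529
  −(0.20)·log₂(0.20) = 0.46439
Sum: 0.48004 + 0.50529 + 0.46439 = 1.4497 bits.

1.4497 bits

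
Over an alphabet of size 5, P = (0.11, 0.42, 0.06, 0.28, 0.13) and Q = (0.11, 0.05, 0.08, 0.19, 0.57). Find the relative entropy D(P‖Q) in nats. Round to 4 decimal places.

D(P‖Q) = Σ p·ln(p/q).
  0.11·ln(0.11/0.11) = 0.00000
  0.42·ln(0.42/0.05) = 0.89386
  0.06·ln(0.06/0.08) = -0.01726
  0.28·ln(0.28/0.19) = 0.10857
  0.13·ln(0.13/0.57) = -0.19215
D(P‖Q) = 0.7930 nats.

0.7930 nats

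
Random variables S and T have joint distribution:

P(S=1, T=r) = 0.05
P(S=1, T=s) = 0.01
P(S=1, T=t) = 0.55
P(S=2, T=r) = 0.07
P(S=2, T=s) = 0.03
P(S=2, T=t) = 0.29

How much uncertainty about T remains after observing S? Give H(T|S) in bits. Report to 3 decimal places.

0.730 bits

Marginals: p(S) = (0.6100, 0.3900), p(T) = (0.1200, 0.0400, 0.8400).
H(T|S) = Σ p(S) · H(T|S=·).
  S=1: p=0.6100, H(T|S=1) = 0.5277
  S=2: p=0.3900, H(T|S=2) = 1.0473
Weighted sum = 0.730 bits.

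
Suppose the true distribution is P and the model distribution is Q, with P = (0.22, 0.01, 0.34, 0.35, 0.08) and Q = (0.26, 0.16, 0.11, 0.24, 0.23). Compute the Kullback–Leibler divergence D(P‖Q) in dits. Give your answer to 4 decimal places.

D(P‖Q) = Σ p·log₁₀(p/q).
  0.22·log₁₀(0.22/0.26) = -0.01596
  0.01·log₁₀(0.01/0.16) = -0.01204
  0.34·log₁₀(0.34/0.11) = 0.16663
  0.35·log₁₀(0.35/0.24) = 0.05735
  0.08·log₁₀(0.08/0.23) = -0.03669
D(P‖Q) = 0.1593 dits.

0.1593 dits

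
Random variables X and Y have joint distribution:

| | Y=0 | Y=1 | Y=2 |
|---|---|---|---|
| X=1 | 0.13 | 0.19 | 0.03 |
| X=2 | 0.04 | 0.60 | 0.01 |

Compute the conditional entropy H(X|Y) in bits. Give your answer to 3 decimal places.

Marginals: p(X) = (0.3500, 0.6500), p(Y) = (0.1700, 0.7900, 0.0400).
H(X|Y) = Σ p(Y) · H(X|Y=·).
  Y=0: p=0.1700, H(X|Y=0) = 0.7871
  Y=1: p=0.7900, H(X|Y=1) = 0.7959
  Y=2: p=0.0400, H(X|Y=2) = 0.8113
Weighted sum = 0.795 bits.

0.795 bits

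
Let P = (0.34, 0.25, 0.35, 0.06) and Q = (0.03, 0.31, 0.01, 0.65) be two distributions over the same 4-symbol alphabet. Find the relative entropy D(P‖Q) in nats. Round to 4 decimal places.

D(P‖Q) = Σ p·ln(p/q).
  0.34·ln(0.34/0.03) = 0.82543
  0.25·ln(0.25/0.31) = -0.05378
  0.35·ln(0.35/0.01) = 1.24437
  0.06·ln(0.06/0.65) = -0.14296
D(P‖Q) = 1.8731 nats.

1.8731 nats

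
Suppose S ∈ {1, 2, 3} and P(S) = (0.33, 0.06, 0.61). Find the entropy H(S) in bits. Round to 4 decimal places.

H(S) = −Σ p·log₂ p.
  −(0.33)·log₂(0.33) = 0.52782
  −(0.06)·log₂(0.06) = 0.24353
  −(0.61)·log₂(0.61) = 0.43500
Sum: 0.52782 + 0.24353 + 0.43500 = 1.2064 bits.

1.2064 bits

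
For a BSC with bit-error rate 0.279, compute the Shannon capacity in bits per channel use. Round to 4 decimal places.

0.1459 bits

Binary symmetric channel: C = 1 − h₂(ε) where h₂ is the binary entropy function.
h₂(0.279) = −0.279·log₂0.279 − 0.721·log₂0.721 = 0.8541.
C = 1 − 0.8541 = 0.1459 bits per channel use.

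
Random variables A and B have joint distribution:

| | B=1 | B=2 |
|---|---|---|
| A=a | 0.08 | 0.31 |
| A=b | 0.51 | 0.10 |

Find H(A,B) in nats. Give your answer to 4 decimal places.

1.1388 nats

H(A,B) = −Σ p(x,y)·ln p(x,y) over all 4 cells.
  cell (a,1): −0.08·ln0.08 = 0.20206
  cell (a,2): −0.31·ln0.31 = 0.36307
  cell (b,1): −0.51·ln0.51 = 0.34341
  cell (b,2): −0.10·ln0.10 = 0.23026
Sum = 1.1388 nats.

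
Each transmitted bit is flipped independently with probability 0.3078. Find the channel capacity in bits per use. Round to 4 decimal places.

Binary symmetric channel: C = 1 − h₂(ε) where h₂ is the binary entropy function.
h₂(0.3078) = −0.3078·log₂0.3078 − 0.6922·log₂0.6922 = 0.8906.
C = 1 − 0.8906 = 0.1094 bits per channel use.

0.1094 bits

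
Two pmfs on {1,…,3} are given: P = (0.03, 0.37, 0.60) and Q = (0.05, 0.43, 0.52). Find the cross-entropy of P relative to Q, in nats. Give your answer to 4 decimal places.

H(P,Q) = −Σ p·ln q.
  −0.03·ln(0.05) = 0.08987
  −0.37·ln(0.43) = 0.31227
  −0.60·ln(0.52) = 0.39236
H(P,Q) = 0.7945 nats.

0.7945 nats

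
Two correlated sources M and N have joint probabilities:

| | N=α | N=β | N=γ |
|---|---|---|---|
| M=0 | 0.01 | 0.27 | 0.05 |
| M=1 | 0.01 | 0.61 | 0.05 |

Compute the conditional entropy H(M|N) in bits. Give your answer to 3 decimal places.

0.903 bits

Marginals: p(M) = (0.3300, 0.6700), p(N) = (0.0200, 0.8800, 0.1000).
H(M|N) = Σ p(N) · H(M|N=·).
  N=α: p=0.0200, H(M|N=α) = 1.0000
  N=β: p=0.8800, H(M|N=β) = 0.8895
  N=γ: p=0.1000, H(M|N=γ) = 1.0000
Weighted sum = 0.903 bits.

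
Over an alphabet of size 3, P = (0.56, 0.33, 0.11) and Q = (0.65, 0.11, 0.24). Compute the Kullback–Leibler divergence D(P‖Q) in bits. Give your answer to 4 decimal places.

D(P‖Q) = Σ p·log₂(p/q).
  0.56·log₂(0.56/0.65) = -0.12041
  0.33·log₂(0.33/0.11) = 0.52304
  0.11·log₂(0.11/0.24) = -0.12381
D(P‖Q) = 0.2788 bits.

0.2788 bits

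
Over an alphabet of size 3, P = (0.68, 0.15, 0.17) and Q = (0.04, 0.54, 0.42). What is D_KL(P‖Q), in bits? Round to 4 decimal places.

D(P‖Q) = Σ p·log₂(p/q).
  0.68·log₂(0.68/0.04) = 2.77947
  0.15·log₂(0.15/0.54) = -0.27720
  0.17·log₂(0.17/0.42) = -0.22183
D(P‖Q) = 2.2804 bits.

2.2804 bits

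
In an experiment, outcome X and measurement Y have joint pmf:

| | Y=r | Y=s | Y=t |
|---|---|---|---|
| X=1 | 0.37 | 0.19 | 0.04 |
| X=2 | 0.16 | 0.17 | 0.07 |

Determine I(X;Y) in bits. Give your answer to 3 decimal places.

0.039 bits

Marginals: p(X) = (0.6000, 0.4000), p(Y) = (0.5300, 0.3600, 0.1100).
I(X;Y) = Σ p(x,y)·log₂[p(x,y)/(p(x)p(y))].
  (1,r): 0.37·log₂(1.1635) = 0.0808
  (1,s): 0.19·log₂(0.8796) = -0.0352
  (1,t): 0.04·log₂(0.6061) = -0.0289
  (2,r): 0.16·log₂(0.7547) = -0.0650
  (2,s): 0.17·log₂(1.1806) = 0.0407
  (2,t): 0.07·log₂(1.5909) = 0.0469
Sum = 0.039 bits.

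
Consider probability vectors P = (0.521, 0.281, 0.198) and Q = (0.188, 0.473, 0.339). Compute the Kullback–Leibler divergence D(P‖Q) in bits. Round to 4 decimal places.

0.4014 bits

D(P‖Q) = Σ p·log₂(p/q).
  0.521·log₂(0.521/0.188) = 0.76616
  0.281·log₂(0.281/0.473) = -0.21111
  0.198·log₂(0.198/0.339) = -0.15361
D(P‖Q) = 0.4014 bits.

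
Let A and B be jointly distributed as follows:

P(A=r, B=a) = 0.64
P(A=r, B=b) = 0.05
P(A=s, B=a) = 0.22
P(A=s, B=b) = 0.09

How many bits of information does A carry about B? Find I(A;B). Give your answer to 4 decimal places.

Marginals: p(A) = (0.6900, 0.3100), p(B) = (0.8600, 0.1400).
I(A;B) = Σ p(x,y)·log₂[p(x,y)/(p(x)p(y))].
  (r,a): 0.64·log₂(1.0785) = 0.06980
  (r,b): 0.05·log₂(0.5176) = -0.04750
  (s,a): 0.22·log₂(0.8252) = -0.06098
  (s,b): 0.09·log₂(2.0737) = 0.09470
Sum = 0.0560 bits.

0.0560 bits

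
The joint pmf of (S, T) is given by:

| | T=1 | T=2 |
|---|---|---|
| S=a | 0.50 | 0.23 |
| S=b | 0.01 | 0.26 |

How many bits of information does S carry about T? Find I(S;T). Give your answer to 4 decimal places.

0.2818 bits

Marginals: p(S) = (0.7300, 0.2700), p(T) = (0.5100, 0.4900).
I(S;T) = Σ p(x,y)·log₂[p(x,y)/(p(x)p(y))].
  (a,1): 0.50·log₂(1.3430) = 0.21273
  (a,2): 0.23·log₂(0.6430) = -0.14654
  (b,1): 0.01·log₂(0.0726) = -0.03783
  (b,2): 0.26·log₂(1.9652) = 0.25342
Sum = 0.2818 bits.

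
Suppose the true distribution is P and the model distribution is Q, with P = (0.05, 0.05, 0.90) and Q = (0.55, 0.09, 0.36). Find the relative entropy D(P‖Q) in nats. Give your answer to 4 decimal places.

D(P‖Q) = Σ p·ln(p/q).
  0.05·ln(0.05/0.55) = -0.11989
  0.05·ln(0.05/0.09) = -0.02939
  0.90·ln(0.90/0.36) = 0.82466
D(P‖Q) = 0.6754 nats.

0.6754 nats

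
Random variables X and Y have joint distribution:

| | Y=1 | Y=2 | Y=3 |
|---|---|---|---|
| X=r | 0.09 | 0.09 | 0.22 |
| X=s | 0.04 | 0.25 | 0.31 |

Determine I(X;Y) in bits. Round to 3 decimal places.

0.053 bits

Marginals: p(X) = (0.4000, 0.6000), p(Y) = (0.1300, 0.3400, 0.5300).
I(X;Y) = Σ p(x,y)·log₂[p(x,y)/(p(x)p(y))].
  (r,1): 0.09·log₂(1.7308) = 0.0712
  (r,2): 0.09·log₂(0.6618) = -0.0536
  (r,3): 0.22·log₂(1.0377) = 0.0118
  (s,1): 0.04·log₂(0.5128) = -0.0385
  (s,2): 0.25·log₂(1.2255) = 0.0733
  (s,3): 0.31·log₂(0.9748) = -0.0114
Sum = 0.053 bits.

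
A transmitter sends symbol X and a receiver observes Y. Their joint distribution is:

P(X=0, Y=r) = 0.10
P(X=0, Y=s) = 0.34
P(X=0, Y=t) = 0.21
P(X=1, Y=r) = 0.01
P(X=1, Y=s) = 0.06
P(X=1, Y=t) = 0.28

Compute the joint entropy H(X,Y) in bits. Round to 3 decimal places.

2.158 bits

H(X,Y) = −Σ p(x,y)·log₂ p(x,y) over all 6 cells.
  cell (0,r): −0.10·log₂0.10 = 0.3322
  cell (0,s): −0.34·log₂0.34 = 0.5292
  cell (0,t): −0.21·log₂0.21 = 0.4728
  cell (1,r): −0.01·log₂0.01 = 0.0664
  cell (1,s): −0.06·log₂0.06 = 0.2435
  cell (1,t): −0.28·log₂0.28 = 0.5142
Sum = 2.158 bits.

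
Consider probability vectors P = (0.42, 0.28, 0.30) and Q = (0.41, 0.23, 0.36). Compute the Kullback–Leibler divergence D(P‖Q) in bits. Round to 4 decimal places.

0.0152 bits

D(P‖Q) = Σ p·log₂(p/q).
  0.42·log₂(0.42/0.41) = 0.01460
  0.28·log₂(0.28/0.23) = 0.07946
  0.30·log₂(0.30/0.36) = -0.07891
D(P‖Q) = 0.0152 bits.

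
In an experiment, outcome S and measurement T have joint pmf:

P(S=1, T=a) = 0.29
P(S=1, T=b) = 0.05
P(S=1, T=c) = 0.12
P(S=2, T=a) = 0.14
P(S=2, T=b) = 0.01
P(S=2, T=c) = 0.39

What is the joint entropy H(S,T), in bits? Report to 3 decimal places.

H(S,T) = −Σ p(x,y)·log₂ p(x,y) over all 6 cells.
  cell (1,a): −0.29·log₂0.29 = 0.5179
  cell (1,b): −0.05·log₂0.05 = 0.2161
  cell (1,c): −0.12·log₂0.12 = 0.3671
  cell (2,a): −0.14·log₂0.14 = 0.3971
  cell (2,b): −0.01·log₂0.01 = 0.0664
  cell (2,c): −0.39·log₂0.39 = 0.5298
Sum = 2.094 bits.

2.094 bits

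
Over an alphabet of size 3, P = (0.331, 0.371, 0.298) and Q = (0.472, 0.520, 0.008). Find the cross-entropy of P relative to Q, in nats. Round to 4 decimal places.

H(P,Q) = −Σ p·ln q.
  −0.331·ln(0.472) = 0.24851
  −0.371·ln(0.520) = 0.24261
  −0.298·ln(0.008) = 1.43884
H(P,Q) = 1.9300 nats.

1.9300 nats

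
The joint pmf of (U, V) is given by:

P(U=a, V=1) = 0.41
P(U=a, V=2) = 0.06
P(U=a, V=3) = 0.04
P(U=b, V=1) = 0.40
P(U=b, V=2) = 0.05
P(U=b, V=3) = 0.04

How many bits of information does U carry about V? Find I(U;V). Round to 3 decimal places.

Marginals: p(U) = (0.5100, 0.4900), p(V) = (0.8100, 0.1100, 0.0800).
I(U;V) = H(U) + H(V) − H(U,V).
H(U) = 0.9997, H(V) = 0.8880, H(U,V) = 1.8873.
I(U;V) = 0.9997 + 0.8880 − 1.8873 = 0.000 bits.

0.000 bits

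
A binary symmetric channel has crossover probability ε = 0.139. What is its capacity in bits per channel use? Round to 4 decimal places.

Binary symmetric channel: C = 1 − h₂(ε) where h₂ is the binary entropy function.
h₂(0.139) = −0.139·log₂0.139 − 0.861·log₂0.861 = 0.5816.
C = 1 − 0.5816 = 0.4184 bits per channel use.

0.4184 bits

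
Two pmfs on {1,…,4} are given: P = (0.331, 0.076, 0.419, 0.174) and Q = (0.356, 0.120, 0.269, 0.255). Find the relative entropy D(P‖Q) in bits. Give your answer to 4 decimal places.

D(P‖Q) = Σ p·log₂(p/q).
  0.331·log₂(0.331/0.356) = -0.03477
  0.076·log₂(0.076/0.120) = -0.05008
  0.419·log₂(0.419/0.269) = 0.26789
  0.174·log₂(0.174/0.255) = -0.09595
D(P‖Q) = 0.0871 bits.

0.0871 bits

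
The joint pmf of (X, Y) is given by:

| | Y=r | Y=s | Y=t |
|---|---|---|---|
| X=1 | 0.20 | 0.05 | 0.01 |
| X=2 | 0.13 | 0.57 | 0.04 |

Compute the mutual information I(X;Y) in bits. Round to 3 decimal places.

Marginals: p(X) = (0.2600, 0.7400), p(Y) = (0.3300, 0.6200, 0.0500).
I(X;Y) = H(X) + H(Y) − H(X,Y).
H(X) = 0.8267, H(Y) = 1.1715, H(X,Y) = 1.7776.
I(X;Y) = 0.8267 + 1.1715 − 1.7776 = 0.221 bits.

0.221 bits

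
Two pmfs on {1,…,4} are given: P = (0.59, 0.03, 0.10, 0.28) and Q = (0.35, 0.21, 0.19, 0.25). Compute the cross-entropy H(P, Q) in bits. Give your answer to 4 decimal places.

1.7607 bits

H(P,Q) = −Σ p·log₂ q.
  −0.59·log₂(0.35) = 0.89360
  −0.03·log₂(0.21) = 0.06755
  −0.10·log₂(0.19) = 0.23959
  −0.28·log₂(0.25) = 0.56000
H(P,Q) = 1.7607 bits.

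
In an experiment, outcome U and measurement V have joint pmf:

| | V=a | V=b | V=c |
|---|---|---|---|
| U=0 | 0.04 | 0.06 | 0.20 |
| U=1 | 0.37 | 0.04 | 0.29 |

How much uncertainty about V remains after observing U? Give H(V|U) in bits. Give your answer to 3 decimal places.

1.247 bits

Chain rule: H(V|U) = H(U,V) − H(U).
Marginals: p(U) = (0.3000, 0.7000), p(V) = (0.4100, 0.1000, 0.4900).
H(U,V) = 2.1281 bits; H(U) = 0.8813 bits.
H(V|U) = 2.1281 − 0.8813 = 1.247 bits.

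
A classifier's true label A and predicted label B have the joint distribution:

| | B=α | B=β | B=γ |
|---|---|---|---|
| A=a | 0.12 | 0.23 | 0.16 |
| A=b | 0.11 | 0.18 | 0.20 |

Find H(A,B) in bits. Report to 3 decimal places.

H(A,B) = −Σ p(x,y)·log₂ p(x,y) over all 6 cells.
  cell (a,α): −0.12·log₂0.12 = 0.3671
  cell (a,β): −0.23·log₂0.23 = 0.4877
  cell (a,γ): −0.16·log₂0.16 = 0.4230
  cell (b,α): −0.11·log₂0.11 = 0.3503
  cell (b,β): −0.18·log₂0.18 = 0.4453
  cell (b,γ): −0.20·log₂0.20 = 0.4644
Sum = 2.538 bits.

2.538 bits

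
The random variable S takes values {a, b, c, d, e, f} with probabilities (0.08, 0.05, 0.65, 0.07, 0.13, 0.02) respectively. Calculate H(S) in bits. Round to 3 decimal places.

1.676 bits

H(S) = −Σ p·log₂ p.
  −(0.08)·log₂(0.08) = 0.2915
  −(0.05)·log₂(0.05) = 0.2161
  −(0.65)·log₂(0.65) = 0.4040
  −(0.07)·log₂(0.07) = 0.2686
  −(0.13)·log₂(0.13) = 0.3826
  −(0.02)·log₂(0.02) = 0.1129
Sum: 0.2915 + 0.2161 + 0.4040 + 0.2686 + 0.3826 + 0.1129 = 1.676 bits.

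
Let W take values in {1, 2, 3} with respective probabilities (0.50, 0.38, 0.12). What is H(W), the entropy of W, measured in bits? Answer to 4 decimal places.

1.3975 bits

H(W) = −Σ p·log₂ p.
  −(0.50)·log₂(0.50) = 0.50000
  −(0.38)·log₂(0.38) = 0.53045
  −(0.12)·log₂(0.12) = 0.36707
Sum: 0.50000 + 0.53045 + 0.36707 = 1.3975 bits.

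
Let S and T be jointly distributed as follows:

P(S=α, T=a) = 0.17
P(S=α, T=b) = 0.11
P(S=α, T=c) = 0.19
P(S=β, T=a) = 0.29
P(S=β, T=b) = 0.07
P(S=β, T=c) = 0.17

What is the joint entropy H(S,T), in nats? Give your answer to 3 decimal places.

1.706 nats

H(S,T) = −Σ p(x,y)·ln p(x,y) over all 6 cells.
  cell (α,a): −0.17·ln0.17 = 0.3012
  cell (α,b): −0.11·ln0.11 = 0.2428
  cell (α,c): −0.19·ln0.19 = 0.3155
  cell (β,a): −0.29·ln0.29 = 0.3590
  cell (β,b): −0.07·ln0.07 = 0.1861
  cell (β,c): −0.17·ln0.17 = 0.3012
Sum = 1.706 nats.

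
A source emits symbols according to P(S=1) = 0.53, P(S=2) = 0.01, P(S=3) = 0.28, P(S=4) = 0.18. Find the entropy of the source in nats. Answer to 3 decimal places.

1.048 nats

H(S) = −Σ p·ln p.
  −(0.53)·ln(0.53) = 0.3365
  −(0.01)·ln(0.01) = 0.0461
  −(0.28)·ln(0.28) = 0.3564
  −(0.18)·ln(0.18) = 0.3087
Sum: 0.3365 + 0.0461 + 0.3564 + 0.3087 = 1.048 nats.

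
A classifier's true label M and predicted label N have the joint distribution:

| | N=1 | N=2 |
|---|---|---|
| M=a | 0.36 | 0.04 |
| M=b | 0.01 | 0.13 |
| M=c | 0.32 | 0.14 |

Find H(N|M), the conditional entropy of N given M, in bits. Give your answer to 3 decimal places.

0.647 bits

Chain rule: H(N|M) = H(M,N) − H(M).
Marginals: p(M) = (0.4000, 0.1400, 0.4600), p(N) = (0.6900, 0.3100).
H(M,N) = 2.0886 bits; H(M) = 1.4412 bits.
H(N|M) = 2.0886 − 1.4412 = 0.647 bits.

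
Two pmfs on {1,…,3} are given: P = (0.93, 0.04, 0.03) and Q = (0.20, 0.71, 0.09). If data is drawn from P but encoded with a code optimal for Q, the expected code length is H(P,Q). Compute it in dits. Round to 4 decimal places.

0.6874 dits

H(P,Q) = −Σ p·log₁₀ q.
  −0.93·log₁₀(0.20) = 0.65004
  −0.04·log₁₀(0.71) = 0.00595
  −0.03·log₁₀(0.09) = 0.03137
H(P,Q) = 0.6874 dits.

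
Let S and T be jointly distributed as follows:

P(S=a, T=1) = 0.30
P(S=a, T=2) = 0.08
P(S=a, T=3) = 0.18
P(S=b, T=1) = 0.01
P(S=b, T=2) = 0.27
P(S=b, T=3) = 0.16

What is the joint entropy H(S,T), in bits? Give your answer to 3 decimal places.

2.257 bits

H(S,T) = −Σ p(x,y)·log₂ p(x,y) over all 6 cells.
  cell (a,1): −0.30·log₂0.30 = 0.5211
  cell (a,2): −0.08·log₂0.08 = 0.2915
  cell (a,3): −0.18·log₂0.18 = 0.4453
  cell (b,1): −0.01·log₂0.01 = 0.0664
  cell (b,2): −0.27·log₂0.27 = 0.5100
  cell (b,3): −0.16·log₂0.16 = 0.4230
Sum = 2.257 bits.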